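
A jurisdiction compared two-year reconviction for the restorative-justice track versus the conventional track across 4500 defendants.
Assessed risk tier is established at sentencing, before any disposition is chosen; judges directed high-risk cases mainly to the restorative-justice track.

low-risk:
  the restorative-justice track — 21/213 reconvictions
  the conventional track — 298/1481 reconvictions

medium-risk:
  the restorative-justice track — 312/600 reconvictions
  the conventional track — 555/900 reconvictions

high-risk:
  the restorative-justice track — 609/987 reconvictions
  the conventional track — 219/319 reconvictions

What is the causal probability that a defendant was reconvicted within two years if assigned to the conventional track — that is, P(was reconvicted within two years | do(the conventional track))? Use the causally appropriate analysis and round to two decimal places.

0.48

The assessed risk tier-specific comparison favours the restorative-justice track throughout, but the pooled figures favour the conventional track. The question is whether to condition on assessed risk tier.
Nothing the disposition does changes assessed risk tier; the imbalance is an allocation artefact. With assessed risk tier also predicting the outcome, the pooled figure is confounded, and the within-stratum comparison is the causal one.
Standardising the conventional track to the population assessed risk tier mix: 0.376·298/1481 + 0.333·555/900 + 0.290·219/319 = 0.481.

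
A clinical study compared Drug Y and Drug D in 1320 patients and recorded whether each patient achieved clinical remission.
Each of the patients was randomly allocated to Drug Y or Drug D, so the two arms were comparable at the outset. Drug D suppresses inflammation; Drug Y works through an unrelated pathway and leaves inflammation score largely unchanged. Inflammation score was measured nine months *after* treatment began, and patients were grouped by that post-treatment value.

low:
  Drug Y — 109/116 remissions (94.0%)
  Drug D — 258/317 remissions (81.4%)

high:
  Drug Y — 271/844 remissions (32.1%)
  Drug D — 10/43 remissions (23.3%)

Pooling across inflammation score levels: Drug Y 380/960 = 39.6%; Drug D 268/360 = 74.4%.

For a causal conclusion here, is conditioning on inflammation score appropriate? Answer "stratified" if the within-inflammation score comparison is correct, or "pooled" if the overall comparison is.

pooled

Inflammation score here is a post-treatment variable shaped by the drug; conditioning on it would introduce bias rather than remove it. The overall comparison is the causal one.
Pooled: Drug Y 39.6% vs Drug D 74.4%; Drug D is higher overall.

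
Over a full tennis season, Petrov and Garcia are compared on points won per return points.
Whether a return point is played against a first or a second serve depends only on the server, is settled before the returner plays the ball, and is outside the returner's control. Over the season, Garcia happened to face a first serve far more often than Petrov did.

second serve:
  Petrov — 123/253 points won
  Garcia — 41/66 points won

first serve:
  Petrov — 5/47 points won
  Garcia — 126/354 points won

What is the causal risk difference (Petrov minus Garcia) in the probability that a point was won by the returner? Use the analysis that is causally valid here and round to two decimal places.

-0.20

The serve type-specific comparison favours Garcia throughout, but the pooled figures favour Petrov. The question is whether to condition on serve type.
Nothing the player does changes serve type; the imbalance is an allocation artefact. With serve type also predicting the outcome, the pooled figure is confounded, and the within-stratum comparison is the causal one.
Adjusting over the population distribution of serve type: 0.443·(0.486−0.621) + 0.557·(0.106−0.356) = -0.199.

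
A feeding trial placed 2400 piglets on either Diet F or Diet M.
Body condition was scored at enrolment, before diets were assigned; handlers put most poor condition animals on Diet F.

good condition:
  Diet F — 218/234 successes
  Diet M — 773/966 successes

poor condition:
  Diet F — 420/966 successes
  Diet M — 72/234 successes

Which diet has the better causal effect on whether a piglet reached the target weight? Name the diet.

The imbalance in starting body condition arose from how piglets were allocated, not from anything the diet did; and starting body condition independently affects the outcome. The pooled gap is confounded — condition on starting body condition.
Within each level — good condition: 93.2% vs 80.0%; poor condition: 43.5% vs 30.8% — Diet F is higher every time.

Diet F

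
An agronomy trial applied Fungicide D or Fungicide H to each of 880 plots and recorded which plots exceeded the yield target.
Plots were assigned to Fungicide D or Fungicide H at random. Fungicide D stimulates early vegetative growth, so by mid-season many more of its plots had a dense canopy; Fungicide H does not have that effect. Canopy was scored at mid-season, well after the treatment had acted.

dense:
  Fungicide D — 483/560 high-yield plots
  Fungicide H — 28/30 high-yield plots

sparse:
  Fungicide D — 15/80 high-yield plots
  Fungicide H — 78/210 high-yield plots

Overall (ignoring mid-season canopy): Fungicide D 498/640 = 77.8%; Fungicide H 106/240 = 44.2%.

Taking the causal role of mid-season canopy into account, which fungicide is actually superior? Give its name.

Fungicide D

The distribution of mid-season canopy is itself part of what the fungicide does — it is an intermediate outcome. Holding it fixed would remove that part of the effect; the total effect is the pooled difference.
Pooled: Fungicide D 77.8% vs Fungicide H 44.2%; Fungicide D is higher overall.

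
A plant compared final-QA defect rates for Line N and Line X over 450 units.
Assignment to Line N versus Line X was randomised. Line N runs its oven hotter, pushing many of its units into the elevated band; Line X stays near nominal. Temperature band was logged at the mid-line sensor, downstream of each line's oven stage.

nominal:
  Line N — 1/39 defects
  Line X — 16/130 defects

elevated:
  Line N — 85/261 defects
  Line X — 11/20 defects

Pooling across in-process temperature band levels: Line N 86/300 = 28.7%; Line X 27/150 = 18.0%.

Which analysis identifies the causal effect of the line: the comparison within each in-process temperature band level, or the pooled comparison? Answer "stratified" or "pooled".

pooled

In-process temperature band here is a post-treatment variable shaped by the line; conditioning on it would introduce bias rather than remove it. The overall comparison is the causal one.
Pooled: Line N 28.7% vs Line X 18.0%; Line X is lower overall.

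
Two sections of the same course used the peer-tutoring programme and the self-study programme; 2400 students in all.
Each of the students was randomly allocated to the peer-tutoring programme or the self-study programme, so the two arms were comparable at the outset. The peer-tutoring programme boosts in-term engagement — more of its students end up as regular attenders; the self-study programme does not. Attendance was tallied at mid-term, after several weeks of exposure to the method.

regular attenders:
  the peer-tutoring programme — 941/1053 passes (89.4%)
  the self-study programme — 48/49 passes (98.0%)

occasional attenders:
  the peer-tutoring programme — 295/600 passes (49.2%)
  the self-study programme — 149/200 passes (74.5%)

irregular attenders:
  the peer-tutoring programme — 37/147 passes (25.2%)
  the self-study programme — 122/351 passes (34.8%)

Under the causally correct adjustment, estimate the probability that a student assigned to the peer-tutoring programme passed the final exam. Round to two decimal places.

0.71

the self-study programme is higher inside every mid-term attendance stratum but the peer-tutoring programme is higher in aggregate. Whether to stratify depends on how mid-term attendance relates to the teaching method.
Mid-term attendance lies on the pathway teaching method → mid-term attendance → outcome, so adjusting for it blocks the indirect effect. For the total causal effect of teaching method, use the unadjusted pooled rates.
So P(outcome | do(the peer-tutoring programme)) is just the pooled rate for the peer-tutoring programme: 1273/1800 = 0.707.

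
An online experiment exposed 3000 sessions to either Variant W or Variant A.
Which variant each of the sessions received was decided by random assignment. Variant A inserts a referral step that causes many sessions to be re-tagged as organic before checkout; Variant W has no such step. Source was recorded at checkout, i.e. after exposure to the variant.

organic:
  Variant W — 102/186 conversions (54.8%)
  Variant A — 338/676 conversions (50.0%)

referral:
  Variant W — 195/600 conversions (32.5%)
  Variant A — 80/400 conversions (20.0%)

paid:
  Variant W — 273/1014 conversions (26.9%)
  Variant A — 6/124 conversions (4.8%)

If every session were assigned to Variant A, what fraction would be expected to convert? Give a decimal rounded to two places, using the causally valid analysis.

0.35

The distribution of traffic source is itself part of what the variant does — it is an intermediate outcome. Holding it fixed would remove that part of the effect; the total effect is the pooled difference.
So P(outcome | do(Variant A)) is just the pooled rate for Variant A: 424/1200 = 0.353.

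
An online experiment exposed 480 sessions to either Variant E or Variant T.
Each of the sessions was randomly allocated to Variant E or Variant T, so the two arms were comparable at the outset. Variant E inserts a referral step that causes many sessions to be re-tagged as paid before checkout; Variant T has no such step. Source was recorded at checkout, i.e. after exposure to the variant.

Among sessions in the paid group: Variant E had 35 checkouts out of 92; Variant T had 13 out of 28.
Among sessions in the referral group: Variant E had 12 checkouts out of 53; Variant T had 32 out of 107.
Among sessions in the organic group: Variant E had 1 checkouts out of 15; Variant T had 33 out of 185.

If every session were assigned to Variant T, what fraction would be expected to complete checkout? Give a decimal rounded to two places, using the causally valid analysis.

Within every traffic source level Variant T has the higher rate, yet pooled Variant E does — Simpson's reversal.
The distribution of traffic source is itself part of what the variant does — it is an intermediate outcome. Holding it fixed would remove that part of the effect; the total effect is the pooled difference.
So P(outcome | do(Variant T)) is just the pooled rate for Variant T: 78/320 = 0.244.

0.24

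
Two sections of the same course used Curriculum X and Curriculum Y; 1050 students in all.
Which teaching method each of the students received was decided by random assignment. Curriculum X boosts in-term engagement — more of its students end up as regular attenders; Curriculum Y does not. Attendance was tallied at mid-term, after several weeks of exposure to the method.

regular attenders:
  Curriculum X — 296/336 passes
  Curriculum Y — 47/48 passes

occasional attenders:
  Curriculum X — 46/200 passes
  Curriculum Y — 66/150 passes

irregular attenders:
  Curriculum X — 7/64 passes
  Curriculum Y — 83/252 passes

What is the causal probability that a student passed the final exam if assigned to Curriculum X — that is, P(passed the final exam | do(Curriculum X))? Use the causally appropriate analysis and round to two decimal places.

0.58

The distribution of mid-term attendance is itself part of what the teaching method does — it is an intermediate outcome. Holding it fixed would remove that part of the effect; the total effect is the pooled difference.
So P(outcome | do(Curriculum X)) is just the pooled rate for Curriculum X: 349/600 = 0.582.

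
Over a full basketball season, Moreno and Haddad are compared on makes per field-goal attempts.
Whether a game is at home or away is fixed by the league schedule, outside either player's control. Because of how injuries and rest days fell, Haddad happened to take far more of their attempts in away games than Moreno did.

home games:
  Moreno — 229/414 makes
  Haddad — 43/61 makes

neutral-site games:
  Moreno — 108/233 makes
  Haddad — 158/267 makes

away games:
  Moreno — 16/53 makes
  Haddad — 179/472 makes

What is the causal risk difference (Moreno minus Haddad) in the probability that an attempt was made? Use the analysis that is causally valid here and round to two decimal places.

-0.12

Haddad is higher inside every game venue stratum but Moreno is higher in aggregate. Whether to stratify depends on how game venue relates to the player.
Nothing the player does changes game venue; the imbalance is an allocation artefact. With game venue also predicting the outcome, the pooled figure is confounded, and the within-stratum comparison is the causal one.
Adjusting over the population distribution of game venue: 0.317·(0.553−0.705) + 0.333·(0.464−0.592) + 0.350·(0.302−0.379) = -0.118.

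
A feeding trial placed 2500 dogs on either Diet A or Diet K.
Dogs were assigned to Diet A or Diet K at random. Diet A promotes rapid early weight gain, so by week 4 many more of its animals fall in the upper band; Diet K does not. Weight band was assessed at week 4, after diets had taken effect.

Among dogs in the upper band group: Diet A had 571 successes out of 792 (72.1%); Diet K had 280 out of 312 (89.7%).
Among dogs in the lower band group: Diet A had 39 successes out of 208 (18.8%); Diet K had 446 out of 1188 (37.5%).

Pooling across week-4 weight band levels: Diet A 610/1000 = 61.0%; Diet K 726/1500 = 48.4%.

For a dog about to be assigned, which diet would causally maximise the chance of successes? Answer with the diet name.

Week-4 weight band is downstream of the diet. One should not condition on a consequence of treatment, so the overall rates are the right comparison.
Pooled: Diet A 61.0% vs Diet K 48.4%; Diet A is higher overall.

Diet A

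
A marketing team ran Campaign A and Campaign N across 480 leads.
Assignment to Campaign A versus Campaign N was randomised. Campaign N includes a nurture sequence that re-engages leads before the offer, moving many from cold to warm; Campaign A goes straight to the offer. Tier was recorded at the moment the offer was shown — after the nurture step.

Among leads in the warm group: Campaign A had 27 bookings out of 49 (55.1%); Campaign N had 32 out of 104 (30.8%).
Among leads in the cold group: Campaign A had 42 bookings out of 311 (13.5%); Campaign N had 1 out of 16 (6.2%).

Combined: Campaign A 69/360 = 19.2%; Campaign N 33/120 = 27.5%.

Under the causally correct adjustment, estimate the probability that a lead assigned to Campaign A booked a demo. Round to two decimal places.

Stratifying would compare campaigns among leads the campaigns themselves sorted into engagement tier groups — a form of selection on an intermediate. The unconditioned pooled rates give the total causal effect.
So P(outcome | do(Campaign A)) is just the pooled rate for Campaign A: 69/360 = 0.192.

0.19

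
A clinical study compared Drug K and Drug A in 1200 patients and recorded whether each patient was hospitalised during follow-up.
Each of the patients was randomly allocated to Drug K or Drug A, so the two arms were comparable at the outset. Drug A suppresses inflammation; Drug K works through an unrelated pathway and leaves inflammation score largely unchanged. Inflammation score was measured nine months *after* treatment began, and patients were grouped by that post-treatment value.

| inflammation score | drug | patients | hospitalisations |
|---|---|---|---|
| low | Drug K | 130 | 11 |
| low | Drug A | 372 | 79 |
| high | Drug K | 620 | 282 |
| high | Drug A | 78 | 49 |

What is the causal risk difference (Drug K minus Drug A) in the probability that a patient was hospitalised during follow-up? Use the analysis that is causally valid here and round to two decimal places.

+0.11

Inflammation score here is a post-treatment variable shaped by the drug; conditioning on it would introduce bias rather than remove it. The overall comparison is the causal one.
The causal difference is the pooled difference: 0.391 − 0.284 = +0.106.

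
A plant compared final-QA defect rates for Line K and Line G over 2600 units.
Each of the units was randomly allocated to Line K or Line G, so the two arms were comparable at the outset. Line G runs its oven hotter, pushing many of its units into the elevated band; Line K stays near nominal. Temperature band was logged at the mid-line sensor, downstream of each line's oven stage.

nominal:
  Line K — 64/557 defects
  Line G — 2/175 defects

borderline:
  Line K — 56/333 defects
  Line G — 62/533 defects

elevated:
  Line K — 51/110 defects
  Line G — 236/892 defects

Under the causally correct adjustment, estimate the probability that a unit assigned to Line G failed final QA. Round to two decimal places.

0.19

Within every in-process temperature band level Line G has the lower rate, yet pooled Line K does — Simpson's reversal.
In-process temperature band here is a post-treatment variable shaped by the line; conditioning on it would introduce bias rather than remove it. The overall comparison is the causal one.
So P(outcome | do(Line G)) is just the pooled rate for Line G: 300/1600 = 0.188.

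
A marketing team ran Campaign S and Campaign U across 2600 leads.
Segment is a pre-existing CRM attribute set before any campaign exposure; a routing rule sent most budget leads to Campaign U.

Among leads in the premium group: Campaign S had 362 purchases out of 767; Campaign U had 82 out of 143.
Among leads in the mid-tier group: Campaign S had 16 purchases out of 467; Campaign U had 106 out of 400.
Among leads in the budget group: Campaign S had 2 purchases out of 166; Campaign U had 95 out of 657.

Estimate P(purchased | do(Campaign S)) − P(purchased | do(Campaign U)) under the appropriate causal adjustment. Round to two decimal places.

The stratified and pooled comparisons disagree (Campaign U wins within each customer segment; Campaign S wins overall), so the answer turns on the causal role of customer segment.
Since customer segment is a pre-existing factor (not a product of the campaign) and it affects the outcome on its own, it is a confounder. The stratified rates, not the pooled rate, identify the causal effect.
Adjusting over the population distribution of customer segment: 0.350·(0.472−0.573) + 0.333·(0.034−0.265) + 0.317·(0.012−0.145) = -0.154.

-0.15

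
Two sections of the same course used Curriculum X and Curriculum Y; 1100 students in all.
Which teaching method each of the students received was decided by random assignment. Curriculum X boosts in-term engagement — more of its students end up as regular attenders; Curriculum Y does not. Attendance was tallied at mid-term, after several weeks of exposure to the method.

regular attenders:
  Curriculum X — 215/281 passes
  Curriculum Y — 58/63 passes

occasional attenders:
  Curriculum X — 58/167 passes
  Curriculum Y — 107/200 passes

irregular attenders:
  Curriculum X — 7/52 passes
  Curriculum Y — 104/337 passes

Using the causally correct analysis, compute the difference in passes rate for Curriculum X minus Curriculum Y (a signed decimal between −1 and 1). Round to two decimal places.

Stratifying would compare teaching methods among students the teaching methods themselves sorted into mid-term attendance groups — a form of selection on an intermediate. The unconditioned pooled rates give the total causal effect.
The causal difference is the pooled difference: 0.560 − 0.448 = +0.112.

+0.11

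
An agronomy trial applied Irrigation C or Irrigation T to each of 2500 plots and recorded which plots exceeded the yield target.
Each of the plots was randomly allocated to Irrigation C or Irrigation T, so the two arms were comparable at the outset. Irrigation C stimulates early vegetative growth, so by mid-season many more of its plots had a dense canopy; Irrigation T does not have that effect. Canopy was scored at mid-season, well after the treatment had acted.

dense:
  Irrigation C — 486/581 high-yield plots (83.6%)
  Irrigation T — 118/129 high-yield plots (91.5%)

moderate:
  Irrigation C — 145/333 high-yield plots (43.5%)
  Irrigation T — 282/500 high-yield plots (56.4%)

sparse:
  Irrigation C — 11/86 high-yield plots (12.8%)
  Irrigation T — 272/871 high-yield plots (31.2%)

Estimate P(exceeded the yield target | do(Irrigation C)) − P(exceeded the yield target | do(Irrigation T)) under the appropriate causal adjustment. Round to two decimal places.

+0.19

Mid-season canopy lies on the pathway irrigation → mid-season canopy → outcome, so adjusting for it blocks the indirect effect. For the total causal effect of irrigation, use the unadjusted pooled rates.
The causal difference is the pooled difference: 0.642 − 0.448 = +0.194.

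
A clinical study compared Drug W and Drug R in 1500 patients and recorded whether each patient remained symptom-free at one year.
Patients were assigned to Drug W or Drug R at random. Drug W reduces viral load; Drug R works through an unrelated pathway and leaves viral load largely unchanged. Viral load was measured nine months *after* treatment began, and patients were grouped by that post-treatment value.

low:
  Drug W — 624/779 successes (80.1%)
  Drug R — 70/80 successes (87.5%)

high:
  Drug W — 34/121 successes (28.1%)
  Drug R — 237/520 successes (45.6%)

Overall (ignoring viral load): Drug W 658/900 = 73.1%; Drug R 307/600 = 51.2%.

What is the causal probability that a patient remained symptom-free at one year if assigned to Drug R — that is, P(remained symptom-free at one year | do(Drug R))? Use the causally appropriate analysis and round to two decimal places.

0.51

Viral load here is a post-treatment variable shaped by the drug; conditioning on it would introduce bias rather than remove it. The overall comparison is the causal one.
So P(outcome | do(Drug R)) is just the pooled rate for Drug R: 307/600 = 0.512.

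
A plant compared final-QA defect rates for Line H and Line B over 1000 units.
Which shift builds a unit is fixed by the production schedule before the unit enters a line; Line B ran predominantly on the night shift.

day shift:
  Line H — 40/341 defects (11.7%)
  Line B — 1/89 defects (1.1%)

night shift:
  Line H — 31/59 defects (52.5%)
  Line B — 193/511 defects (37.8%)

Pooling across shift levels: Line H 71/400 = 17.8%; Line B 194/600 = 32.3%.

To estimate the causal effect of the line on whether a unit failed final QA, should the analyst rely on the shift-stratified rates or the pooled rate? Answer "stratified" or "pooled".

Line B is lower inside every shift stratum but Line H is lower in aggregate. Whether to stratify depends on how shift relates to the line.
Shift satisfies the back-door criterion: it is not a descendant of the line, and it blocks the spurious path from line to outcome. Adjusting for it (i.e., using the within-shift rates) gives the causal effect.
Within each level — day shift: 11.7% vs 1.1%; night shift: 52.5% vs 37.8% — Line B is lower every time.

stratified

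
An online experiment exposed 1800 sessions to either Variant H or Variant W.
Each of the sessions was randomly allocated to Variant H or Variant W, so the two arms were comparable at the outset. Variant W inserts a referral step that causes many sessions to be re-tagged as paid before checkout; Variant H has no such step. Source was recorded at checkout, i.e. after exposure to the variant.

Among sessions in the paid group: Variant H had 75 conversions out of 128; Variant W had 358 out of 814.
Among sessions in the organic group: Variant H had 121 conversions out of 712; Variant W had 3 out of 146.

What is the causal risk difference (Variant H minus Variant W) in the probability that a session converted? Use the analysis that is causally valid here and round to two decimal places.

Variant H is higher inside every traffic source stratum but Variant W is higher in aggregate. Whether to stratify depends on how traffic source relates to the variant.
Traffic source is downstream of the variant. One should not condition on a consequence of treatment, so the overall rates are the right comparison.
The causal difference is the pooled difference: 0.233 − 0.376 = -0.143.

-0.14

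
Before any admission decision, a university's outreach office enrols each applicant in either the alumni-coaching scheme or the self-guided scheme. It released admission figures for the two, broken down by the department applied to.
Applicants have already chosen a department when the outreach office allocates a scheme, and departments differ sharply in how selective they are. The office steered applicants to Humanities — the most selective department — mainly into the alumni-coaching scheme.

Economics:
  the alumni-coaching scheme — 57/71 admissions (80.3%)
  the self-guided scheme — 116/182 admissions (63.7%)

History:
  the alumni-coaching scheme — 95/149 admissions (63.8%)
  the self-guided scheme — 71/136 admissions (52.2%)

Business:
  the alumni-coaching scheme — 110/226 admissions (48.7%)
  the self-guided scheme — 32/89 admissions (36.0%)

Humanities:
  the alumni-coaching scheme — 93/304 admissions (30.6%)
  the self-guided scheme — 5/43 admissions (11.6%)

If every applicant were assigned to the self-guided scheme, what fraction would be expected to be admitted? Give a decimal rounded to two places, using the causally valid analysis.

0.39

Within every department level the alumni-coaching scheme has the higher rate, yet pooled the self-guided scheme does — Simpson's reversal.
Department satisfies the back-door criterion: it is not a descendant of the outreach scheme, and it blocks the spurious path from outreach scheme to outcome. Adjusting for it (i.e., using the within-department rates) gives the causal effect.
Standardising the self-guided scheme to the population department mix: 0.211·116/182 + 0.237·71/136 + 0.263·32/89 + 0.289·5/43 = 0.386.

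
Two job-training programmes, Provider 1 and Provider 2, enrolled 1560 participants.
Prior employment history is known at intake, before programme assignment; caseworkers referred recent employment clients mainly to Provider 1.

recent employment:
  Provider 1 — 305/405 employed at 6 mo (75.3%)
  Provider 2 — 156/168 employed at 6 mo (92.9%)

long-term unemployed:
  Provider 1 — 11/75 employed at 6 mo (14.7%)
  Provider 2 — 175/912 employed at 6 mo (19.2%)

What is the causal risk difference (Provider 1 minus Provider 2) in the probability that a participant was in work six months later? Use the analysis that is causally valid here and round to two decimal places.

-0.09

Provider 2 is higher inside every prior employment history stratum but Provider 1 is higher in aggregate. Whether to stratify depends on how prior employment history relates to the programme.
Prior employment history differs across programmes for reasons unrelated to any effect of the programme itself, and it separately predicts the outcome — a classic confounder. We must compare within prior employment history levels.
Adjusting over the population distribution of prior employment history: 0.367·(0.753−0.929) + 0.633·(0.147−0.192) = -0.093.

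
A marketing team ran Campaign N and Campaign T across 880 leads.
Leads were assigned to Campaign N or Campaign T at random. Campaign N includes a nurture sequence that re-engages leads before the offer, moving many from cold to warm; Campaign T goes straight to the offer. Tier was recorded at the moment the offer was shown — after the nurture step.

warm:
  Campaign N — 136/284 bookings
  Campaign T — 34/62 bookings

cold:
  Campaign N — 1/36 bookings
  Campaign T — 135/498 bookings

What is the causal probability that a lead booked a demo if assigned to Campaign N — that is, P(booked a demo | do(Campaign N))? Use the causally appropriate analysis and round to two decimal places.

0.43

The engagement tier-specific comparison favours Campaign T throughout, but the pooled figures favour Campaign N. The question is whether to condition on engagement tier.
Engagement tier lies on the pathway campaign → engagement tier → outcome, so adjusting for it blocks the indirect effect. For the total causal effect of campaign, use the unadjusted pooled rates.
So P(outcome | do(Campaign N)) is just the pooled rate for Campaign N: 137/320 = 0.428.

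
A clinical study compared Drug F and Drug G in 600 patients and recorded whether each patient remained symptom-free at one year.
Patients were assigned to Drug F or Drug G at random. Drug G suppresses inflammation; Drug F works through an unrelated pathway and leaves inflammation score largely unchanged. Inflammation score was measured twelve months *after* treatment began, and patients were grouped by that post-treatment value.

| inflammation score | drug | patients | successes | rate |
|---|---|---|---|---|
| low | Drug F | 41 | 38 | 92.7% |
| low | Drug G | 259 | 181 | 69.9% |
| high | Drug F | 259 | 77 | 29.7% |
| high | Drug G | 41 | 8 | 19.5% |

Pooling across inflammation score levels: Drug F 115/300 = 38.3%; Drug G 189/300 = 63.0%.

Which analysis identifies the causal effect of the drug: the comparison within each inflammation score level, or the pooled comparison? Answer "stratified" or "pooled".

pooled

Drug F is higher inside every inflammation score stratum but Drug G is higher in aggregate. Whether to stratify depends on how inflammation score relates to the drug.
Inflammation score lies on the pathway drug → inflammation score → outcome, so adjusting for it blocks the indirect effect. For the total causal effect of drug, use the unadjusted pooled rates.
Pooled: Drug F 38.3% vs Drug G 63.0%; Drug G is higher overall.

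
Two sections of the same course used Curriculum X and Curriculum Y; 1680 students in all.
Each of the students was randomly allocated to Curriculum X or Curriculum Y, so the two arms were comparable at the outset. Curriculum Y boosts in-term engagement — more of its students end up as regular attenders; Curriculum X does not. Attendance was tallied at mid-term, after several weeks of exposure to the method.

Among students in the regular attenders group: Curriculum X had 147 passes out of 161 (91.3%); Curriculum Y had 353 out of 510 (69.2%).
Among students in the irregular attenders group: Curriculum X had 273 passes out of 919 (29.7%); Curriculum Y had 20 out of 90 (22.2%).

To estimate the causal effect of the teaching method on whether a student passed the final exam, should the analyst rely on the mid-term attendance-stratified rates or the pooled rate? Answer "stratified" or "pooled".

pooled

Curriculum X is higher inside every mid-term attendance stratum but Curriculum Y is higher in aggregate. Whether to stratify depends on how mid-term attendance relates to the teaching method.
Mid-term attendance lies on the pathway teaching method → mid-term attendance → outcome, so adjusting for it blocks the indirect effect. For the total causal effect of teaching method, use the unadjusted pooled rates.
Pooled: Curriculum X 38.9% vs Curriculum Y 62.2%; Curriculum Y is higher overall.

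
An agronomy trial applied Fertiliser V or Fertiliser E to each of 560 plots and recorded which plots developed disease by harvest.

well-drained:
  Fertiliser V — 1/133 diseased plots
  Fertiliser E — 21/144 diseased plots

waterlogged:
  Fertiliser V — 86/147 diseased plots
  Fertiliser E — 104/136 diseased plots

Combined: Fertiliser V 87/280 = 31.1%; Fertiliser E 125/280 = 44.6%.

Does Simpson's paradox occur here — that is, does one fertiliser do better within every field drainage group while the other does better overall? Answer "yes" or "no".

Within each field drainage level (well-drained 0.8% vs 14.6%; waterlogged 58.5% vs 76.5%), Fertiliser V has the lower rate every time. Pooled: 31.1% vs 44.6% — Fertiliser V has the lower rate overall. They agree.

no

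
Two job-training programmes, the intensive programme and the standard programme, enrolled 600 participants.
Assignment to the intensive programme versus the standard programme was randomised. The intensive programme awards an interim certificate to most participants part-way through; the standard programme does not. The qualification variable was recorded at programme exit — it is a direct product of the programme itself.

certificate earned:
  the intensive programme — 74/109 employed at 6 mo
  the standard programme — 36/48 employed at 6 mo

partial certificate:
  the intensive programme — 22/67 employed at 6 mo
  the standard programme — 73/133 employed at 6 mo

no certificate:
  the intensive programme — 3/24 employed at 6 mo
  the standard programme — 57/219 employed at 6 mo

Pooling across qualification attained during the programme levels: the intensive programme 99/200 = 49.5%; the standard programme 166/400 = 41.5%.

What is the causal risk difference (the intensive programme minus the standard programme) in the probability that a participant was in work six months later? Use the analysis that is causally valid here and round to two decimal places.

+0.08

Stratifying would compare programmes among participants the programmes themselves sorted into qualification attained during the programme groups — a form of selection on an intermediate. The unconditioned pooled rates give the total causal effect.
The causal difference is the pooled difference: 0.495 − 0.415 = +0.080.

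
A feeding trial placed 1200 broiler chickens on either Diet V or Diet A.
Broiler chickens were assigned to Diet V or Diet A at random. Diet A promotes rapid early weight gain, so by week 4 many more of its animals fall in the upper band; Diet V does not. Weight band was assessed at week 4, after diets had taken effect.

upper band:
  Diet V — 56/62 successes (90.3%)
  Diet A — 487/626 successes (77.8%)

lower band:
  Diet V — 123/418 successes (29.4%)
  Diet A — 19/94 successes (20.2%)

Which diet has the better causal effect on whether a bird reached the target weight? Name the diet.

Diet A

Diet V is higher inside every week-4 weight band stratum but Diet A is higher in aggregate. Whether to stratify depends on how week-4 weight band relates to the diet.
The distribution of week-4 weight band is itself part of what the diet does — it is an intermediate outcome. Holding it fixed would remove that part of the effect; the total effect is the pooled difference.
Pooled: Diet V 37.3% vs Diet A 70.3%; Diet A is higher overall.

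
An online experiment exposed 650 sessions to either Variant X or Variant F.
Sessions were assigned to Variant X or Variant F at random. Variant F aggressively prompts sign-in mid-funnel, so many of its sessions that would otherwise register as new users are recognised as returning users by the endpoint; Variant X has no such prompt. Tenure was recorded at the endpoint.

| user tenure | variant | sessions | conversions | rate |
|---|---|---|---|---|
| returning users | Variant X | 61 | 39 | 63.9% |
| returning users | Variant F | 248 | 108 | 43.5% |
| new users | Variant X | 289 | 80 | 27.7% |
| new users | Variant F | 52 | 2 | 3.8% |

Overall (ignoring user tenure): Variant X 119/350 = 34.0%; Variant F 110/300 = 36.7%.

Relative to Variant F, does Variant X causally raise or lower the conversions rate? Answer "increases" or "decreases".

The user tenure-specific comparison favours Variant X throughout, but the pooled figures favour Variant F. The question is whether to condition on user tenure.
Because the variant influences user tenure, user tenure is a post-treatment mediator, not a confounder. Stratifying on it would bias the estimate; the causal effect is the crude pooled difference.
Pooled: Variant X 34.0% vs Variant F 36.7%; Variant F is higher overall.

decreases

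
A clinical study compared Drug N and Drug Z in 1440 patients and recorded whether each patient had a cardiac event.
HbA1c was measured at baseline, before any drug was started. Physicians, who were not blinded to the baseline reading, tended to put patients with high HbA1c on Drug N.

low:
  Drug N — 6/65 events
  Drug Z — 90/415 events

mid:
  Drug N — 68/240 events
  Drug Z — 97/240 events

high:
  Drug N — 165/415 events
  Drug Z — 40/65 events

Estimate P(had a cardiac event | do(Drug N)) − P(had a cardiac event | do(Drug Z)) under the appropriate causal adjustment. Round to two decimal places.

-0.15

Since HbA1c is a pre-existing factor (not a product of the drug) and it affects the outcome on its own, it is a confounder. The stratified rates, not the pooled rate, identify the causal effect.
Adjusting over the population distribution of HbA1c: 0.333·(0.092−0.217) + 0.333·(0.283−0.404) + 0.333·(0.398−0.615) = -0.154.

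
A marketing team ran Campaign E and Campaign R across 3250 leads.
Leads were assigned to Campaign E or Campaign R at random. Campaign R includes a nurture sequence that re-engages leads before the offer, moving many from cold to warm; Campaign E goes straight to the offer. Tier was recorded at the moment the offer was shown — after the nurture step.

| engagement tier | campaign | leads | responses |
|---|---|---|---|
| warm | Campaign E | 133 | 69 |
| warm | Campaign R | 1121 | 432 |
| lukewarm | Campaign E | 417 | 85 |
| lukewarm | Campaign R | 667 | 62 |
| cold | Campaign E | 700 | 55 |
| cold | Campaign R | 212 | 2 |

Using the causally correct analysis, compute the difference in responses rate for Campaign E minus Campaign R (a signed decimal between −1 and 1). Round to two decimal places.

-0.08

The stratified and pooled comparisons disagree (Campaign E wins within each engagement tier; Campaign R wins overall), so the answer turns on the causal role of engagement tier.
Stratifying would compare campaigns among leads the campaigns themselves sorted into engagement tier groups — a form of selection on an intermediate. The unconditioned pooled rates give the total causal effect.
The causal difference is the pooled difference: 0.167 − 0.248 = -0.081.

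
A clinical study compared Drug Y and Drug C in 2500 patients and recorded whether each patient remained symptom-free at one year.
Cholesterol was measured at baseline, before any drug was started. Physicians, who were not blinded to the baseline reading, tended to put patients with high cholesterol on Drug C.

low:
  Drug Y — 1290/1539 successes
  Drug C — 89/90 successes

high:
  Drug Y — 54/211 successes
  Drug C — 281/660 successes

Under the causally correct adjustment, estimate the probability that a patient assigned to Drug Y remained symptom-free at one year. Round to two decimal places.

The stratified and pooled comparisons disagree (Drug C wins within each cholesterol; Drug Y wins overall), so the answer turns on the causal role of cholesterol.
Cholesterol satisfies the back-door criterion: it is not a descendant of the drug, and it blocks the spurious path from drug to outcome. Adjusting for it (i.e., using the within-cholesterol rates) gives the causal effect.
Standardising Drug Y to the population cholesterol mix: 0.652·1290/1539 + 0.348·54/211 = 0.635.

0.64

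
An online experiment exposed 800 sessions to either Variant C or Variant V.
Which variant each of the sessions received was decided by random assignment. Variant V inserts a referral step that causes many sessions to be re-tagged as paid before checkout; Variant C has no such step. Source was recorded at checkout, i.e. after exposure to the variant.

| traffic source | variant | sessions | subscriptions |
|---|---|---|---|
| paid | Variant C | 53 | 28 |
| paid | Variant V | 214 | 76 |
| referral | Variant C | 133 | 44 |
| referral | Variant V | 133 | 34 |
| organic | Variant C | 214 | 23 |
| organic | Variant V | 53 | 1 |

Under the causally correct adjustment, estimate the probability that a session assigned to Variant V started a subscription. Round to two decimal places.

The traffic source-specific comparison favours Variant C throughout, but the pooled figures favour Variant V. The question is whether to condition on traffic source.
Stratifying would compare variants among sessions the variants themselves sorted into traffic source groups — a form of selection on an intermediate. The unconditioned pooled rates give the total causal effect.
So P(outcome | do(Variant V)) is just the pooled rate for Variant V: 111/400 = 0.278.

0.28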